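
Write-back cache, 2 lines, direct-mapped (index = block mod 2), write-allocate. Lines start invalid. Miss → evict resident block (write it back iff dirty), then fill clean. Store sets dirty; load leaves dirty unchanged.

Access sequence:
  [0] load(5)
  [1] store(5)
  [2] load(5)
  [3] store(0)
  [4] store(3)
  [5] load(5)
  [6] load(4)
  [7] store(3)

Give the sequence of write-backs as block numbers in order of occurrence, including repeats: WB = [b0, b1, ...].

WB = [5, 3, 0]

0: R B5 -> L1 miss  d=-]
1: W B5 -> L1 hit  d=D]
2: R B5 -> L1 hit  d=D]
3: W B0 -> L0 miss  d=D]
4: W B3 -> L1 miss wb->B5  d=D]
5: R B5 -> L1 miss wb->B3  d=-]
6: R B4 -> L0 miss wb->B0  d=-]
7: W B3 -> L1 miss  d=D]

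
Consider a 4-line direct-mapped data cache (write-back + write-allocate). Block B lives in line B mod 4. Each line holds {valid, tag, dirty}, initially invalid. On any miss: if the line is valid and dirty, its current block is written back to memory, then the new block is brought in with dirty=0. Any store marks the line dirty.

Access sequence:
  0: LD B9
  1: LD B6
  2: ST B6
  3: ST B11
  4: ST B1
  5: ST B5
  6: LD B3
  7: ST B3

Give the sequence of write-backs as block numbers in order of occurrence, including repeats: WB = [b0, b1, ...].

0: R B9 → L1 miss [-]
1: R B6 → L2 miss [-]
2: W B6 → L2 hit [D]
3: W B11 → L3 miss [D]
4: W B1 → L1 miss [D]
5: W B5 → L1 miss wb→B1 [D]
6: R B3 → L3 miss wb→B11 [-]
7: W B3 → L3 hit [D]

WB = [1, 11]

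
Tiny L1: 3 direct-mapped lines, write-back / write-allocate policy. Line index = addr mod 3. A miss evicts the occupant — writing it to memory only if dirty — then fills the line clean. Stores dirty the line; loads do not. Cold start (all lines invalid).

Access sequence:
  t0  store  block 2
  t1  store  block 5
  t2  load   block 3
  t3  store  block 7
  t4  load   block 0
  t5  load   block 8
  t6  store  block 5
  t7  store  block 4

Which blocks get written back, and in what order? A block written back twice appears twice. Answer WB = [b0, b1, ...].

  0 | W B2 → L2 miss [D]
  1 | W B5 → L2 miss wb→B2 [D]
  2 | R B3 → L0 miss [-]
  3 | W B7 → L1 miss [D]
  4 | R B0 → L0 miss [-]
  5 | R B8 → L2 miss wb→B5 [-]
  6 | W B5 → L2 miss [D]
  7 | W B4 → L1 miss wb→B7 [D]

WB = [2, 5, 7]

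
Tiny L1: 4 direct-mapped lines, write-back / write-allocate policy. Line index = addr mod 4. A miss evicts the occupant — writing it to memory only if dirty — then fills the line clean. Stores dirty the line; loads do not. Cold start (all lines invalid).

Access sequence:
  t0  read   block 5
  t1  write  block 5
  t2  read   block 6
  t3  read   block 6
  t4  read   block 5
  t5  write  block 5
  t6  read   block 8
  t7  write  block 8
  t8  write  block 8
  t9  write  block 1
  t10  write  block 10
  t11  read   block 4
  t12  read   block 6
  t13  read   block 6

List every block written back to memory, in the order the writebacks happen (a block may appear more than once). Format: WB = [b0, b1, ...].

  0 | R B5 → L1 miss [-]
  1 | W B5 → L1 hit [D]
  2 | R B6 → L2 miss [-]
  3 | R B6 → L2 hit [-]
  4 | R B5 → L1 hit [D]
  5 | W B5 → L1 hit [D]
  6 | R B8 → L0 miss [-]
  7 | W B8 → L0 hit [D]
  8 | W B8 → L0 hit [D]
  9 | W B1 → L1 miss wb→B5 [D]
  10 | W B10 → L2 miss [D]
  11 | R B4 → L0 miss wb→B8 [-]
  12 | R B6 → L2 miss wb→B10 [-]
  13 | R B6 → L2 hit [-]

WB = [5, 8, 10]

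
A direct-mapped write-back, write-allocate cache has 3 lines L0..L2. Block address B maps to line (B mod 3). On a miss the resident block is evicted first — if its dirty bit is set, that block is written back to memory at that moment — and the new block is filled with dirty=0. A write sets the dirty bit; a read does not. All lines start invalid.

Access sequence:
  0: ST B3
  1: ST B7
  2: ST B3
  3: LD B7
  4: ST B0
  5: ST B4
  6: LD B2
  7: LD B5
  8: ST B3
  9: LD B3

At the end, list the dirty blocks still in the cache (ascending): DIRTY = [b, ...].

DIRTY = [3, 4]

0: W B3 -> L0 miss  d=D]
1: W B7 -> L1 miss  d=D]
2: W B3 -> L0 hit  d=D]
3: R B7 -> L1 hit  d=D]
4: W B0 -> L0 miss wb->B3  d=D]
5: W B4 -> L1 miss wb->B7  d=D]
6: R B2 -> L2 miss  d=-]
7: R B5 -> L2 miss  d=-]
8: W B3 -> L0 miss wb->B0  d=D]
9: R B3 -> L0 hit  d=D]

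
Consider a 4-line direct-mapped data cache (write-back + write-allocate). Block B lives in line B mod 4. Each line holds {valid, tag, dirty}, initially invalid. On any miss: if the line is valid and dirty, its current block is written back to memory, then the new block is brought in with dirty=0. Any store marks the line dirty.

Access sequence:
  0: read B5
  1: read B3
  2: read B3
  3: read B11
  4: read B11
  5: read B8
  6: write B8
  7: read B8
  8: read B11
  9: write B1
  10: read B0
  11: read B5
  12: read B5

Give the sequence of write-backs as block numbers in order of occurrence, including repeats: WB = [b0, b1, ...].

0: R B5 -> L1 miss  d=-]
1: R B3 -> L3 miss  d=-]
2: R B3 -> L3 hit  d=-]
3: R B11 -> L3 miss  d=-]
4: R B11 -> L3 hit  d=-]
5: R B8 -> L0 miss  d=-]
6: W B8 -> L0 hit  d=D]
7: R B8 -> L0 hit  d=D]
8: R B11 -> L3 hit  d=-]
9: W B1 -> L1 miss  d=D]
10: R B0 -> L0 miss wb->B8  d=-]
11: R B5 -> L1 miss wb->B1  d=-]
12: R B5 -> L1 hit  d=-]

WB = [8, 1]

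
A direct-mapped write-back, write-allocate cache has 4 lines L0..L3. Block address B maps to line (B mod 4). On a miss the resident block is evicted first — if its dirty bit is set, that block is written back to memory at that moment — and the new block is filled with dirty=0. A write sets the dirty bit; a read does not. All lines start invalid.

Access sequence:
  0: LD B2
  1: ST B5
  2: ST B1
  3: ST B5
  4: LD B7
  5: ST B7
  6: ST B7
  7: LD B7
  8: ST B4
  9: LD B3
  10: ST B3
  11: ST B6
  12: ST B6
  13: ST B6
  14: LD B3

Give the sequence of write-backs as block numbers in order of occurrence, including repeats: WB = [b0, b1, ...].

WB = [5, 1, 7]

0: R B2 → L2 miss [-]
1: W B5 → L1 miss [D]
2: W B1 → L1 miss wb→B5 [D]
3: W B5 → L1 miss wb→B1 [D]
4: R B7 → L3 miss [-]
5: W B7 → L3 hit [D]
6: W B7 → L3 hit [D]
7: R B7 → L3 hit [D]
8: W B4 → L0 miss [D]
9: R B3 → L3 miss wb→B7 [-]
10: W B3 → L3 hit [D]
11: W B6 → L2 miss [D]
12: W B6 → L2 hit [D]
13: W B6 → L2 hit [D]
14: R B3 → L3 hit [D]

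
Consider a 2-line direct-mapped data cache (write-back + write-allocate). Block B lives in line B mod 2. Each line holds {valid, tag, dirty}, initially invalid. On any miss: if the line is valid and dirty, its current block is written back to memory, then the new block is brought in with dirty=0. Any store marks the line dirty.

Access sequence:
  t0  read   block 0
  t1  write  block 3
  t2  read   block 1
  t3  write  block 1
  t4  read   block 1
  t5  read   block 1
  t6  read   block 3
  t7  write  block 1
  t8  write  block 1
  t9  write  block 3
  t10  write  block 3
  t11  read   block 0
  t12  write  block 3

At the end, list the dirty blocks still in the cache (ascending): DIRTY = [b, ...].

DIRTY = [3]

0: R B0 -> L0 miss  d=-]
1: W B3 -> L1 miss  d=D]
2: R B1 -> L1 miss wb->B3  d=-]
3: W B1 -> L1 hit  d=D]
4: R B1 -> L1 hit  d=D]
5: R B1 -> L1 hit  d=D]
6: R B3 -> L1 miss wb->B1  d=-]
7: W B1 -> L1 miss  d=D]
8: W B1 -> L1 hit  d=D]
9: W B3 -> L1 miss wb->B1  d=D]
10: W B3 -> L1 hit  d=D]
11: R B0 -> L0 hit  d=-]
12: W B3 -> L1 hit  d=D]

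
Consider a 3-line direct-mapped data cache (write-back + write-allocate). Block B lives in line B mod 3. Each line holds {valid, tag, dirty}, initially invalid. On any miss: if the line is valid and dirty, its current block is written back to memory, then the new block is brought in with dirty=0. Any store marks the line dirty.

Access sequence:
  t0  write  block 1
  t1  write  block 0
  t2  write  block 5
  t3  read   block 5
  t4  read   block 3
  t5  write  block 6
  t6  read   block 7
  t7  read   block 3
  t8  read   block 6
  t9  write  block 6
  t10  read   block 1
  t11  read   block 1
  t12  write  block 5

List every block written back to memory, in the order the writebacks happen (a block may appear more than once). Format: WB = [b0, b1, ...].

0: W B1 → L1 miss [D]
1: W B0 → L0 miss [D]
2: W B5 → L2 miss [D]
3: R B5 → L2 hit [D]
4: R B3 → L0 miss wb→B0 [-]
5: W B6 → L0 miss [D]
6: R B7 → L1 miss wb→B1 [-]
7: R B3 → L0 miss wb→B6 [-]
8: R B6 → L0 miss [-]
9: W B6 → L0 hit [D]
10: R B1 → L1 miss [-]
11: R B1 → L1 hit [-]
12: W B5 → L2 hit [D]

WB = [0, 1, 6]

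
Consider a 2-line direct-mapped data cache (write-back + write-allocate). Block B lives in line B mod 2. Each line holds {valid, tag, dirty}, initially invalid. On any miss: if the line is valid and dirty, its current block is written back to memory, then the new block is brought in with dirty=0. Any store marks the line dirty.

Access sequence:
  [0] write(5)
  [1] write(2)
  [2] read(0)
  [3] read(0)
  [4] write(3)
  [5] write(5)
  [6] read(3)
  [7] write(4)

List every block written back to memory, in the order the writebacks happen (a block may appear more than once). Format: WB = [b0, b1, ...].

WB = [2, 5, 3, 5]

  0 | W B5 → L1 miss [D]
  1 | W B2 → L0 miss [D]
  2 | R B0 → L0 miss wb→B2 [-]
  3 | R B0 → L0 hit [-]
  4 | W B3 → L1 miss wb→B5 [D]
  5 | W B5 → L1 miss wb→B3 [D]
  6 | R B3 → L1 miss wb→B5 [-]
  7 | W B4 → L0 miss [D]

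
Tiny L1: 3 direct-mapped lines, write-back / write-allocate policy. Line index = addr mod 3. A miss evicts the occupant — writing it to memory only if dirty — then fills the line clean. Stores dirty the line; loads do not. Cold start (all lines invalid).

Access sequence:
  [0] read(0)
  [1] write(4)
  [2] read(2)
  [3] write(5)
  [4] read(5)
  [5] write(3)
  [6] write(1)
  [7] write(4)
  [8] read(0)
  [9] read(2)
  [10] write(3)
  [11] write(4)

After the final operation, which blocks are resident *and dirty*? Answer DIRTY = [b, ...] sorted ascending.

DIRTY = [3, 4]

  0 | R B0 → L0 miss [-]
  1 | W B4 → L1 miss [D]
  2 | R B2 → L2 miss [-]
  3 | W B5 → L2 miss [D]
  4 | R B5 → L2 hit [D]
  5 | W B3 → L0 miss [D]
  6 | W B1 → L1 miss wb→B4 [D]
  7 | W B4 → L1 miss wb→B1 [D]
  8 | R B0 → L0 miss wb→B3 [-]
  9 | R B2 → L2 miss wb→B5 [-]
  10 | W B3 → L0 miss [D]
  11 | W B4 → L1 hit [D]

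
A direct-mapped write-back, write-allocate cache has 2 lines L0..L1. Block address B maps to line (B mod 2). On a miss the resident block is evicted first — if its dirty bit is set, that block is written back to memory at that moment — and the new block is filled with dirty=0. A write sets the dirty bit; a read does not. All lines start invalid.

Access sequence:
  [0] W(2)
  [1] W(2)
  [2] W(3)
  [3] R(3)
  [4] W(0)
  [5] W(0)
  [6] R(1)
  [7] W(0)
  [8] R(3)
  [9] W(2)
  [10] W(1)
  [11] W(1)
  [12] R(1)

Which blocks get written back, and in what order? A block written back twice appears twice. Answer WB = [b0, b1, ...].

0: W B2 → L0 miss [D]
1: W B2 → L0 hit [D]
2: W B3 → L1 miss [D]
3: R B3 → L1 hit [D]
4: W B0 → L0 miss wb→B2 [D]
5: W B0 → L0 hit [D]
6: R B1 → L1 miss wb→B3 [-]
7: W B0 → L0 hit [D]
8: R B3 → L1 miss [-]
9: W B2 → L0 miss wb→B0 [D]
10: W B1 → L1 miss [D]
11: W B1 → L1 hit [D]
12: R B1 → L1 hit [D]

WB = [2, 3, 0]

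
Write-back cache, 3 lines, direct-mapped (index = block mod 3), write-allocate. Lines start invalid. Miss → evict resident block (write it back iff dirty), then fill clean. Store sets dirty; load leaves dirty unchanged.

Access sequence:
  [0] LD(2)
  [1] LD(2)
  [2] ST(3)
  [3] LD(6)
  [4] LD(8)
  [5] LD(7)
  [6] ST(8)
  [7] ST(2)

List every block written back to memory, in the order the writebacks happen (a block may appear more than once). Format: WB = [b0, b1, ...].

  0 | R B2 → L2 miss [-]
  1 | R B2 → L2 hit [-]
  2 | W B3 → L0 miss [D]
  3 | R B6 → L0 miss wb→B3 [-]
  4 | R B8 → L2 miss [-]
  5 | R B7 → L1 miss [-]
  6 | W B8 → L2 hit [D]
  7 | W B2 → L2 miss wb→B8 [D]

WB = [3, 8]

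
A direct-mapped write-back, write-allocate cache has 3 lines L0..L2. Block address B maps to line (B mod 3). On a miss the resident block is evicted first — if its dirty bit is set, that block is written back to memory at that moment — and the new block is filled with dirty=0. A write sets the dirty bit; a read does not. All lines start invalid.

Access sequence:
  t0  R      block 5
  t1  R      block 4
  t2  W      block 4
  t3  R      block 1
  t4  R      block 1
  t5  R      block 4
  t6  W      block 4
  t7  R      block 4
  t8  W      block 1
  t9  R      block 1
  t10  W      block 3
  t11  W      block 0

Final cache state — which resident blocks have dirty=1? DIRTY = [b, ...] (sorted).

DIRTY = [0, 1]

0: R B5 -> L2 miss  d=-]
1: R B4 -> L1 miss  d=-]
2: W B4 -> L1 hit  d=D]
3: R B1 -> L1 miss wb->B4  d=-]
4: R B1 -> L1 hit  d=-]
5: R B4 -> L1 miss  d=-]
6: W B4 -> L1 hit  d=D]
7: R B4 -> L1 hit  d=D]
8: W B1 -> L1 miss wb->B4  d=D]
9: R B1 -> L1 hit  d=D]
10: W B3 -> L0 miss  d=D]
11: W B0 -> L0 miss wb->B3  d=D]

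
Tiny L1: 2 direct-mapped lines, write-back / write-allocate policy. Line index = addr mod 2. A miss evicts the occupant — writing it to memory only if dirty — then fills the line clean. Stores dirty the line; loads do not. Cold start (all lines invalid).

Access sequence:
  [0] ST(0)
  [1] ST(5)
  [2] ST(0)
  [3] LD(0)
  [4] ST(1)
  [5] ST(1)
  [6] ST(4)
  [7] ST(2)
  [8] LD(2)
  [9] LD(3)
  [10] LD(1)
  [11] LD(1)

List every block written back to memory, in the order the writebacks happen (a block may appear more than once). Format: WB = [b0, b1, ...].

0: W B0 → L0 miss [D]
1: W B5 → L1 miss [D]
2: W B0 → L0 hit [D]
3: R B0 → L0 hit [D]
4: W B1 → L1 miss wb→B5 [D]
5: W B1 → L1 hit [D]
6: W B4 → L0 miss wb→B0 [D]
7: W B2 → L0 miss wb→B4 [D]
8: R B2 → L0 hit [D]
9: R B3 → L1 miss wb→B1 [-]
10: R B1 → L1 miss [-]
11: R B1 → L1 hit [-]

WB = [5, 0, 4, 1]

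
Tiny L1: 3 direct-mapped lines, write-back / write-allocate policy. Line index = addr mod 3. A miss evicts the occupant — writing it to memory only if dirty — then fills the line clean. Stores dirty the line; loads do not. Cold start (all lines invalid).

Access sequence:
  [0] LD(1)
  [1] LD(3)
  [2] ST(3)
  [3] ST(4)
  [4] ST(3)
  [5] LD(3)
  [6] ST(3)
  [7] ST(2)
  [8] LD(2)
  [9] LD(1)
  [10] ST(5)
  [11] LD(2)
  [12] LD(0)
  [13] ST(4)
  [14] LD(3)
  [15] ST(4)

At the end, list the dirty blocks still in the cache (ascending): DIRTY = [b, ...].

DIRTY = [4]

0: R B1 → L1 miss [-]
1: R B3 → L0 miss [-]
2: W B3 → L0 hit [D]
3: W B4 → L1 miss [D]
4: W B3 → L0 hit [D]
5: R B3 → L0 hit [D]
6: W B3 → L0 hit [D]
7: W B2 → L2 miss [D]
8: R B2 → L2 hit [D]
9: R B1 → L1 miss wb→B4 [-]
10: W B5 → L2 miss wb→B2 [D]
11: R B2 → L2 miss wb→B5 [-]
12: R B0 → L0 miss wb→B3 [-]
13: W B4 → L1 miss [D]
14: R B3 → L0 miss [-]
15: W B4 → L1 hit [D]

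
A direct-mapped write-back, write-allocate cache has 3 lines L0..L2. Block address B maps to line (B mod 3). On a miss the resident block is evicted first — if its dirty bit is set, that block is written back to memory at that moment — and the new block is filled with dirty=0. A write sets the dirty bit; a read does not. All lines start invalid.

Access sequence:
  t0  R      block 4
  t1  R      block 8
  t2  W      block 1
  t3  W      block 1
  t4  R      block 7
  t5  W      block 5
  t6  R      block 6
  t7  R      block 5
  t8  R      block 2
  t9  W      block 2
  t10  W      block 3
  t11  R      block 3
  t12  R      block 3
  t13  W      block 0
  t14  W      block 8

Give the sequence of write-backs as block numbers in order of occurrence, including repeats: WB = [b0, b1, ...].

  0 | R B4 → L1 miss [-]
  1 | R B8 → L2 miss [-]
  2 | W B1 → L1 miss [D]
  3 | W B1 → L1 hit [D]
  4 | R B7 → L1 miss wb→B1 [-]
  5 | W B5 → L2 miss [D]
  6 | R B6 → L0 miss [-]
  7 | R B5 → L2 hit [D]
  8 | R B2 → L2 miss wb→B5 [-]
  9 | W B2 → L2 hit [D]
  10 | W B3 → L0 miss [D]
  11 | R B3 → L0 hit [D]
  12 | R B3 → L0 hit [D]
  13 | W B0 → L0 miss wb→B3 [D]
  14 | W B8 → L2 miss wb→B2 [D]

WB = [1, 5, 3, 2]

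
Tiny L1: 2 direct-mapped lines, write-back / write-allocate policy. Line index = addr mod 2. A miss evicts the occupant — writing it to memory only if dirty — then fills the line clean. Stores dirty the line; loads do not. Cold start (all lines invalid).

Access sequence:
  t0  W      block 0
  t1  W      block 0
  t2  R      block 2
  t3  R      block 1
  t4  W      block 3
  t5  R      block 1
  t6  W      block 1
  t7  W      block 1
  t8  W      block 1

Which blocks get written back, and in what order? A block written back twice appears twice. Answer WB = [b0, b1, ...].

WB = [0, 3]

0: W B0 -> L0 miss  d=D]
1: W B0 -> L0 hit  d=D]
2: R B2 -> L0 miss wb->B0  d=-]
3: R B1 -> L1 miss  d=-]
4: W B3 -> L1 miss  d=D]
5: R B1 -> L1 miss wb->B3  d=-]
6: W B1 -> L1 hit  d=D]
7: W B1 -> L1 hit  d=D]
8: W B1 -> L1 hit  d=D]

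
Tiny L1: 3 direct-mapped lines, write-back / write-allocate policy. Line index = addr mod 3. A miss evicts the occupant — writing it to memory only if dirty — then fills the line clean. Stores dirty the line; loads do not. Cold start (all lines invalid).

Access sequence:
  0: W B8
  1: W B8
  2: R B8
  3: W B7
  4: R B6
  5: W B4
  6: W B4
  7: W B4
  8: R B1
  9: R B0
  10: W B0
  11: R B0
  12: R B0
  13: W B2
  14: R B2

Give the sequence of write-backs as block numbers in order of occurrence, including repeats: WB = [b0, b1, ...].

0: W B8 -> L2 miss  d=D]
1: W B8 -> L2 hit  d=D]
2: R B8 -> L2 hit  d=D]
3: W B7 -> L1 miss  d=D]
4: R B6 -> L0 miss  d=-]
5: W B4 -> L1 miss wb->B7  d=D]
6: W B4 -> L1 hit  d=D]
7: W B4 -> L1 hit  d=D]
8: R B1 -> L1 miss wb->B4  d=-]
9: R B0 -> L0 miss  d=-]
10: W B0 -> L0 hit  d=D]
11: R B0 -> L0 hit  d=D]
12: R B0 -> L0 hit  d=D]
13: W B2 -> L2 miss wb->B8  d=D]
14: R B2 -> L2 hit  d=D]

WB = [7, 4, 8]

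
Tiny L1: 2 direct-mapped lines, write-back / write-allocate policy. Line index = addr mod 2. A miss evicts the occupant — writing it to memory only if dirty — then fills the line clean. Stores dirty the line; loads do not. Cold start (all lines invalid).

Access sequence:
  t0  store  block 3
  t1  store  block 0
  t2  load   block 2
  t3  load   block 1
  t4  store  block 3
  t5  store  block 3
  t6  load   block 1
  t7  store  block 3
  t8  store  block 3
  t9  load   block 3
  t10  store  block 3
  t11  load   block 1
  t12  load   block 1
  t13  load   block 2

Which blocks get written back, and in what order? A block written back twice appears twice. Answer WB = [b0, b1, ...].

WB = [0, 3, 3, 3]

  0 | W B3 → L1 miss [D]
  1 | W B0 → L0 miss [D]
  2 | R B2 → L0 miss wb→B0 [-]
  3 | R B1 → L1 miss wb→B3 [-]
  4 | W B3 → L1 miss [D]
  5 | W B3 → L1 hit [D]
  6 | R B1 → L1 miss wb→B3 [-]
  7 | W B3 → L1 miss [D]
  8 | W B3 → L1 hit [D]
  9 | R B3 → L1 hit [D]
  10 | W B3 → L1 hit [D]
  11 | R B1 → L1 miss wb→B3 [-]
  12 | R B1 → L1 hit [-]
  13 | R B2 → L0 hit [-]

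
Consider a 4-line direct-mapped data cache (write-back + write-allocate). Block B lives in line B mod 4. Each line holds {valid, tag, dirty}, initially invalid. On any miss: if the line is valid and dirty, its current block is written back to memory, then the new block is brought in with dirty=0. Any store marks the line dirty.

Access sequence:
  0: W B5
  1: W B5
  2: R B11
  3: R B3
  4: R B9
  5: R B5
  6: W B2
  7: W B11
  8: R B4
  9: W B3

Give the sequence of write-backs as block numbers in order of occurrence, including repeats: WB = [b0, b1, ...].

WB = [5, 11]

0: W B5 → L1 miss [D]
1: W B5 → L1 hit [D]
2: R B11 → L3 miss [-]
3: R B3 → L3 miss [-]
4: R B9 → L1 miss wb→B5 [-]
5: R B5 → L1 miss [-]
6: W B2 → L2 miss [D]
7: W B11 → L3 miss [D]
8: R B4 → L0 miss [-]
9: W B3 → L3 miss wb→B11 [D]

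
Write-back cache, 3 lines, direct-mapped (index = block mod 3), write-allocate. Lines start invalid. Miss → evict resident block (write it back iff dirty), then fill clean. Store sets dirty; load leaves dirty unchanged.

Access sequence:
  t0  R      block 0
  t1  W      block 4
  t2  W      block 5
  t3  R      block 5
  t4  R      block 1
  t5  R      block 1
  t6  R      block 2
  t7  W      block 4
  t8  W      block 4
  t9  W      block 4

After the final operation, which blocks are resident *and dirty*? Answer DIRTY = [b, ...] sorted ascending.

0: R B0 -> L0 miss  d=-]
1: W B4 -> L1 miss  d=D]
2: W B5 -> L2 miss  d=D]
3: R B5 -> L2 hit  d=D]
4: R B1 -> L1 miss wb->B4  d=-]
5: R B1 -> L1 hit  d=-]
6: R B2 -> L2 miss wb->B5  d=-]
7: W B4 -> L1 miss  d=D]
8: W B4 -> L1 hit  d=D]
9: W B4 -> L1 hit  d=D]

DIRTY = [4]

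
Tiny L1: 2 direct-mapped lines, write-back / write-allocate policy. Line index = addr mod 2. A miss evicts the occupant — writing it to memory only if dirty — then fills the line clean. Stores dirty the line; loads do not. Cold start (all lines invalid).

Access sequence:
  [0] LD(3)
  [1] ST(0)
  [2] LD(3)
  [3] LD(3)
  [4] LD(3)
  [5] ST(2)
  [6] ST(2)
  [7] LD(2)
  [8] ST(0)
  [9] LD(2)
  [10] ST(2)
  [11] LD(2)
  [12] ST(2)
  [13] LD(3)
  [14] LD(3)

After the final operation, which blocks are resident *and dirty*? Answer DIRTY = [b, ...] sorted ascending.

0: R B3 -> L1 miss  d=-]
1: W B0 -> L0 miss  d=D]
2: R B3 -> L1 hit  d=-]
3: R B3 -> L1 hit  d=-]
4: R B3 -> L1 hit  d=-]
5: W B2 -> L0 miss wb->B0  d=D]
6: W B2 -> L0 hit  d=D]
7: R B2 -> L0 hit  d=D]
8: W B0 -> L0 miss wb->B2  d=D]
9: R B2 -> L0 miss wb->B0  d=-]
10: W B2 -> L0 hit  d=D]
11: R B2 -> L0 hit  d=D]
12: W B2 -> L0 hit  d=D]
13: R B3 -> L1 hit  d=-]
14: R B3 -> L1 hit  d=-]

DIRTY = [2]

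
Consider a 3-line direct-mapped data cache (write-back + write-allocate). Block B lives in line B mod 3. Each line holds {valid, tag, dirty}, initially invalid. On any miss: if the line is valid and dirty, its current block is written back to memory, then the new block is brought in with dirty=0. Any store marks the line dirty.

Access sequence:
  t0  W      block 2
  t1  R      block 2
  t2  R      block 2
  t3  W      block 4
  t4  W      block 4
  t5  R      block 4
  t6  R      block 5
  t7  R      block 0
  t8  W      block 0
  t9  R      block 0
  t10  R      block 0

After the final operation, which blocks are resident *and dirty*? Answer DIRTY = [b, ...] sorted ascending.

DIRTY = [0, 4]

0: W B2 -> L2 miss  d=D]
1: R B2 -> L2 hit  d=D]
2: R B2 -> L2 hit  d=D]
3: W B4 -> L1 miss  d=D]
4: W B4 -> L1 hit  d=D]
5: R B4 -> L1 hit  d=D]
6: R B5 -> L2 miss wb->B2  d=-]
7: R B0 -> L0 miss  d=-]
8: W B0 -> L0 hit  d=D]
9: R B0 -> L0 hit  d=D]
10: R B0 -> L0 hit  d=D]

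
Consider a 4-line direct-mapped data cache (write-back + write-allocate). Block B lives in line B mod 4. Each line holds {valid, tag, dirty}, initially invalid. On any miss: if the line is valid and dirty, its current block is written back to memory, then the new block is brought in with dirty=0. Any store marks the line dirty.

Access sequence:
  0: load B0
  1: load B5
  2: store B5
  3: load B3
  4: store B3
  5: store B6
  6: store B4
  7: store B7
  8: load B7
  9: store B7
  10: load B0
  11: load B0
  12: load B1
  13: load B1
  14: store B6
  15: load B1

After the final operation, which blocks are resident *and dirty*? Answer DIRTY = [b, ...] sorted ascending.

DIRTY = [6, 7]

0: R B0 → L0 miss [-]
1: R B5 → L1 miss [-]
2: W B5 → L1 hit [D]
3: R B3 → L3 miss [-]
4: W B3 → L3 hit [D]
5: W B6 → L2 miss [D]
6: W B4 → L0 miss [D]
7: W B7 → L3 miss wb→B3 [D]
8: R B7 → L3 hit [D]
9: W B7 → L3 hit [D]
10: R B0 → L0 miss wb→B4 [-]
11: R B0 → L0 hit [-]
12: R B1 → L1 miss wb→B5 [-]
13: R B1 → L1 hit [-]
14: W B6 → L2 hit [D]
15: R B1 → L1 hit [-]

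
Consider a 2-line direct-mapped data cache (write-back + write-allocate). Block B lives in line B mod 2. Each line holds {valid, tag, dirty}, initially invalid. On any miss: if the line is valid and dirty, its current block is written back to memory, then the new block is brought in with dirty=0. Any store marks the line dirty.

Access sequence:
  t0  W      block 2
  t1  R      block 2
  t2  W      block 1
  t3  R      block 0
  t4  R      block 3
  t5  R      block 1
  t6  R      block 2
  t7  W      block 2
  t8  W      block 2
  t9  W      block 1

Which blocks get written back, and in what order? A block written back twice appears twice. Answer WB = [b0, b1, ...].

WB = [2, 1]

0: W B2 → L0 miss [D]
1: R B2 → L0 hit [D]
2: W B1 → L1 miss [D]
3: R B0 → L0 miss wb→B2 [-]
4: R B3 → L1 miss wb→B1 [-]
5: R B1 → L1 miss [-]
6: R B2 → L0 miss [-]
7: W B2 → L0 hit [D]
8: W B2 → L0 hit [D]
9: W B1 → L1 hit [D]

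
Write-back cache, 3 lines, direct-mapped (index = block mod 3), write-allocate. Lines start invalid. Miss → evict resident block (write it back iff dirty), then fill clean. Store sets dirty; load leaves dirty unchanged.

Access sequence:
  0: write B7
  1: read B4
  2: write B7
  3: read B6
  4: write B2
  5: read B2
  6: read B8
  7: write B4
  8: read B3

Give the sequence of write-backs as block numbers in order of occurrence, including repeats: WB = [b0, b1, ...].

WB = [7, 2, 7]

0: W B7 → L1 miss [D]
1: R B4 → L1 miss wb→B7 [-]
2: W B7 → L1 miss [D]
3: R B6 → L0 miss [-]
4: W B2 → L2 miss [D]
5: R B2 → L2 hit [D]
6: R B8 → L2 miss wb→B2 [-]
7: W B4 → L1 miss wb→B7 [D]
8: R B3 → L0 miss [-]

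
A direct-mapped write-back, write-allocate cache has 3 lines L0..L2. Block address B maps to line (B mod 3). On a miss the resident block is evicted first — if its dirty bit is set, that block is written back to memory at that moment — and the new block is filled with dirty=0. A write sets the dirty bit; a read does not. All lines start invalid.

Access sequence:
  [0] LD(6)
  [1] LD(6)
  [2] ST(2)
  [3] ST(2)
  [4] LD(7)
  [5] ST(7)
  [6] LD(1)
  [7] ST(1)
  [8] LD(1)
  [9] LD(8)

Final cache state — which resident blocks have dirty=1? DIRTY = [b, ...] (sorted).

DIRTY = [1]

0: R B6 -> L0 miss  d=-]
1: R B6 -> L0 hit  d=-]
2: W B2 -> L2 miss  d=D]
3: W B2 -> L2 hit  d=D]
4: R B7 -> L1 miss  d=-]
5: W B7 -> L1 hit  d=D]
6: R B1 -> L1 miss wb->B7  d=-]
7: W B1 -> L1 hit  d=D]
8: R B1 -> L1 hit  d=D]
9: R B8 -> L2 miss wb->B2  d=-]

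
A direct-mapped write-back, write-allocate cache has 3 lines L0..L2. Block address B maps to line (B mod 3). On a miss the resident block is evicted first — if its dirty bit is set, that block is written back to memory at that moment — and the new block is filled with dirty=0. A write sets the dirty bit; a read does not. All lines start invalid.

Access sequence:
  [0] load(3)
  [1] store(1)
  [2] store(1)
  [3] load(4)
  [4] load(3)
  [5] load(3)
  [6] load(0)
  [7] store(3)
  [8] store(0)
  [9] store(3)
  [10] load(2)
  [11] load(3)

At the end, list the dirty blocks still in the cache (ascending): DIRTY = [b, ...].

DIRTY = [3]

0: R B3 -> L0 miss  d=-]
1: W B1 -> L1 miss  d=D]
2: W B1 -> L1 hit  d=D]
3: R B4 -> L1 miss wb->B1  d=-]
4: R B3 -> L0 hit  d=-]
5: R B3 -> L0 hit  d=-]
6: R B0 -> L0 miss  d=-]
7: W B3 -> L0 miss  d=D]
8: W B0 -> L0 miss wb->B3  d=D]
9: W B3 -> L0 miss wb->B0  d=D]
10: R B2 -> L2 miss  d=-]
11: R B3 -> L0 hit  d=D]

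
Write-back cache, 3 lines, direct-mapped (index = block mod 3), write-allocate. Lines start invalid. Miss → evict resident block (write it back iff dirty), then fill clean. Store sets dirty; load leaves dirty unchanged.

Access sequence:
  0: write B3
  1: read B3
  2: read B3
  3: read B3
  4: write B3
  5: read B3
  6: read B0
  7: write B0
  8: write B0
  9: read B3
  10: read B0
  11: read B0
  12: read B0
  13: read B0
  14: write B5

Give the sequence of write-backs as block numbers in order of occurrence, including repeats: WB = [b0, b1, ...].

WB = [3, 0]

  0 | W B3 → L0 miss [D]
  1 | R B3 → L0 hit [D]
  2 | R B3 → L0 hit [D]
  3 | R B3 → L0 hit [D]
  4 | W B3 → L0 hit [D]
  5 | R B3 → L0 hit [D]
  6 | R B0 → L0 miss wb→B3 [-]
  7 | W B0 → L0 hit [D]
  8 | W B0 → L0 hit [D]
  9 | R B3 → L0 miss wb→B0 [-]
  10 | R B0 → L0 miss [-]
  11 | R B0 → L0 hit [-]
  12 | R B0 → L0 hit [-]
  13 | R B0 → L0 hit [-]
  14 | W B5 → L2 miss [D]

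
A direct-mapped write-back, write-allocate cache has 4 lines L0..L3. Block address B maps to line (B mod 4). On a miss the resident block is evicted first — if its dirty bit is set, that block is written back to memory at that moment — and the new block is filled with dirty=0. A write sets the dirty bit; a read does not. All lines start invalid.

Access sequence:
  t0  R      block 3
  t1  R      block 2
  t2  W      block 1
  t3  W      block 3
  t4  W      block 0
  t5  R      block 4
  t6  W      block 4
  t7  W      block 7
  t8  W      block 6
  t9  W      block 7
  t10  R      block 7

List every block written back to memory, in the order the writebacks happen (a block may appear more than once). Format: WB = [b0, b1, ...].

WB = [0, 3]

0: R B3 -> L3 miss  d=-]
1: R B2 -> L2 miss  d=-]
2: W B1 -> L1 miss  d=D]
3: W B3 -> L3 hit  d=D]
4: W B0 -> L0 miss  d=D]
5: R B4 -> L0 miss wb->B0  d=-]
6: W B4 -> L0 hit  d=D]
7: W B7 -> L3 miss wb->B3  d=D]
8: W B6 -> L2 miss  d=D]
9: W B7 -> L3 hit  d=D]
10: R B7 -> L3 hit  d=D]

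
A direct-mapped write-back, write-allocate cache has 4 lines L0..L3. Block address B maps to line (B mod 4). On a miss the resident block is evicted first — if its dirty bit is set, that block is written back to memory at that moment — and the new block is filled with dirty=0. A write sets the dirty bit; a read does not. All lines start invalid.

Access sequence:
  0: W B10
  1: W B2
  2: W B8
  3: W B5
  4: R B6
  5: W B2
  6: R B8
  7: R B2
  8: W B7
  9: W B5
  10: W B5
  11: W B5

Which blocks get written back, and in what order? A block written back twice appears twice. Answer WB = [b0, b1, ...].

  0 | W B10 → L2 miss [D]
  1 | W B2 → L2 miss wb→B10 [D]
  2 | W B8 → L0 miss [D]
  3 | W B5 → L1 miss [D]
  4 | R B6 → L2 miss wb→B2 [-]
  5 | W B2 → L2 miss [D]
  6 | R B8 → L0 hit [D]
  7 | R B2 → L2 hit [D]
  8 | W B7 → L3 miss [D]
  9 | W B5 → L1 hit [D]
  10 | W B5 → L1 hit [D]
  11 | W B5 → L1 hit [D]

WB = [10, 2]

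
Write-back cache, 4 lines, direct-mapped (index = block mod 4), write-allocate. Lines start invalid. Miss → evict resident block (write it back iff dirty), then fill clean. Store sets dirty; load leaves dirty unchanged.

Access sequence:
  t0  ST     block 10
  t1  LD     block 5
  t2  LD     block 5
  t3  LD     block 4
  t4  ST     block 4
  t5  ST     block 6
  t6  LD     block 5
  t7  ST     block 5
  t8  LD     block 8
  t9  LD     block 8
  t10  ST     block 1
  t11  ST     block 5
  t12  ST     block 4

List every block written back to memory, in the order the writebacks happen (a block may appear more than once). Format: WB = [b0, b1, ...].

WB = [10, 4, 5, 1]

  0 | W B10 → L2 miss [D]
  1 | R B5 → L1 miss [-]
  2 | R B5 → L1 hit [-]
  3 | R B4 → L0 miss [-]
  4 | W B4 → L0 hit [D]
  5 | W B6 → L2 miss wb→B10 [D]
  6 | R B5 → L1 hit [-]
  7 | W B5 → L1 hit [D]
  8 | R B8 → L0 miss wb→B4 [-]
  9 | R B8 → L0 hit [-]
  10 | W B1 → L1 miss wb→B5 [D]
  11 | W B5 → L1 miss wb→B1 [D]
  12 | W B4 → L0 miss [D]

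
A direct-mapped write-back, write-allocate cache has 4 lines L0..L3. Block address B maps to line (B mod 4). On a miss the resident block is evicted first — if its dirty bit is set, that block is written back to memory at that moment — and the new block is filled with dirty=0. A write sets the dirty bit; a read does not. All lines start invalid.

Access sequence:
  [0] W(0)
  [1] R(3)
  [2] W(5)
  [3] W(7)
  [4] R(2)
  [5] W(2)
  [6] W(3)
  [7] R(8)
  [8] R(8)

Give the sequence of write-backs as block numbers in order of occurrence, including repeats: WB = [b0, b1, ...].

WB = [7, 0]

0: W B0 → L0 miss [D]
1: R B3 → L3 miss [-]
2: W B5 → L1 miss [D]
3: W B7 → L3 miss [D]
4: R B2 → L2 miss [-]
5: W B2 → L2 hit [D]
6: W B3 → L3 miss wb→B7 [D]
7: R B8 → L0 miss wb→B0 [-]
8: R B8 → L0 hit [-]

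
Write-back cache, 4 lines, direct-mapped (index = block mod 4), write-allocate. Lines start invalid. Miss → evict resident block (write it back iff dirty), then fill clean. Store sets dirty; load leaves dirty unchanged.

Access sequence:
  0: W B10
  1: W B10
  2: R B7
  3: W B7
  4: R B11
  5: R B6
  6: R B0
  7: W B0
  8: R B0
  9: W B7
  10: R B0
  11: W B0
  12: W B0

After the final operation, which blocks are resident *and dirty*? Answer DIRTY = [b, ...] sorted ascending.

0: W B10 → L2 miss [D]
1: W B10 → L2 hit [D]
2: R B7 → L3 miss [-]
3: W B7 → L3 hit [D]
4: R B11 → L3 miss wb→B7 [-]
5: R B6 → L2 miss wb→B10 [-]
6: R B0 → L0 miss [-]
7: W B0 → L0 hit [D]
8: R B0 → L0 hit [D]
9: W B7 → L3 miss [D]
10: R B0 → L0 hit [D]
11: W B0 → L0 hit [D]
12: W B0 → L0 hit [D]

DIRTY = [0, 7]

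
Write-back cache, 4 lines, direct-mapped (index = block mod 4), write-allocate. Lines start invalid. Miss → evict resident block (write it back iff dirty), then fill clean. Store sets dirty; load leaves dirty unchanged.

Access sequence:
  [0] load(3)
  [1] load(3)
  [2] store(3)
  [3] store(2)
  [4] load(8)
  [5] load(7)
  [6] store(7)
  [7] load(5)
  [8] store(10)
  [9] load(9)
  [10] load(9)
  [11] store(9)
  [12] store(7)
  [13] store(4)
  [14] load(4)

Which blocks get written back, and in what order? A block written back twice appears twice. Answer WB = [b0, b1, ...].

0: R B3 -> L3 miss  d=-]
1: R B3 -> L3 hit  d=-]
2: W B3 -> L3 hit  d=D]
3: W B2 -> L2 miss  d=D]
4: R B8 -> L0 miss  d=-]
5: R B7 -> L3 miss wb->B3  d=-]
6: W B7 -> L3 hit  d=D]
7: R B5 -> L1 miss  d=-]
8: W B10 -> L2 miss wb->B2  d=D]
9: R B9 -> L1 miss  d=-]
10: R B9 -> L1 hit  d=-]
11: W B9 -> L1 hit  d=D]
12: W B7 -> L3 hit  d=D]
13: W B4 -> L0 miss  d=D]
14: R B4 -> L0 hit  d=D]

WB = [3, 2]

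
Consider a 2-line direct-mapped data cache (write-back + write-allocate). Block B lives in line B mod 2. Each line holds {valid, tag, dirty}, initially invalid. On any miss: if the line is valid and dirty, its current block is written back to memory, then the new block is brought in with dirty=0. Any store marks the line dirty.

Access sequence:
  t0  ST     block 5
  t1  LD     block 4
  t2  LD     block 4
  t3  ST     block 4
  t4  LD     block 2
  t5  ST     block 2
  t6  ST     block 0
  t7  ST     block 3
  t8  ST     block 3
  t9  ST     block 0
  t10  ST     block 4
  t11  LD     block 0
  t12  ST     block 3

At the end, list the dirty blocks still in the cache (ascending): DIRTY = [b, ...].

0: W B5 → L1 miss [D]
1: R B4 → L0 miss [-]
2: R B4 → L0 hit [-]
3: W B4 → L0 hit [D]
4: R B2 → L0 miss wb→B4 [-]
5: W B2 → L0 hit [D]
6: W B0 → L0 miss wb→B2 [D]
7: W B3 → L1 miss wb→B5 [D]
8: W B3 → L1 hit [D]
9: W B0 → L0 hit [D]
10: W B4 → L0 miss wb→B0 [D]
11: R B0 → L0 miss wb→B4 [-]
12: W B3 → L1 hit [D]

DIRTY = [3]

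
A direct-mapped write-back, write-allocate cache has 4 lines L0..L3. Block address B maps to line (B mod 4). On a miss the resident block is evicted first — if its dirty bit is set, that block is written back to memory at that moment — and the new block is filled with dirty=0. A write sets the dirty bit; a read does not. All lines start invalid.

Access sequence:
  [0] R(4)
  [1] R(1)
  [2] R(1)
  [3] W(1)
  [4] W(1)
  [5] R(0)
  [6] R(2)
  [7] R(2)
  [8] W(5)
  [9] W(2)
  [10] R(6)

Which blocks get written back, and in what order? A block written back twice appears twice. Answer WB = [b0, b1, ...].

WB = [1, 2]

0: R B4 → L0 miss [-]
1: R B1 → L1 miss [-]
2: R B1 → L1 hit [-]
3: W B1 → L1 hit [D]
4: W B1 → L1 hit [D]
5: R B0 → L0 miss [-]
6: R B2 → L2 miss [-]
7: R B2 → L2 hit [-]
8: W B5 → L1 miss wb→B1 [D]
9: W B2 → L2 hit [D]
10: R B6 → L2 miss wb→B2 [-]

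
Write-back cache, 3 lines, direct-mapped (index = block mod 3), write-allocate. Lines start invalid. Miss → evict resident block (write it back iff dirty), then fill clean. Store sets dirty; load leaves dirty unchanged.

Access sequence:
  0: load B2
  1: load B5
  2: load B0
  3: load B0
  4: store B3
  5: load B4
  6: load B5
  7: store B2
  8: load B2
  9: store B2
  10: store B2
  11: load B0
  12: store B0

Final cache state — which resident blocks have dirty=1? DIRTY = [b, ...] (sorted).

  0 | R B2 → L2 miss [-]
  1 | R B5 → L2 miss [-]
  2 | R B0 → L0 miss [-]
  3 | R B0 → L0 hit [-]
  4 | W B3 → L0 miss [D]
  5 | R B4 → L1 miss [-]
  6 | R B5 → L2 hit [-]
  7 | W B2 → L2 miss [D]
  8 | R B2 → L2 hit [D]
  9 | W B2 → L2 hit [D]
  10 | W B2 → L2 hit [D]
  11 | R B0 → L0 miss wb→B3 [-]
  12 | W B0 → L0 hit [D]

DIRTY = [0, 2]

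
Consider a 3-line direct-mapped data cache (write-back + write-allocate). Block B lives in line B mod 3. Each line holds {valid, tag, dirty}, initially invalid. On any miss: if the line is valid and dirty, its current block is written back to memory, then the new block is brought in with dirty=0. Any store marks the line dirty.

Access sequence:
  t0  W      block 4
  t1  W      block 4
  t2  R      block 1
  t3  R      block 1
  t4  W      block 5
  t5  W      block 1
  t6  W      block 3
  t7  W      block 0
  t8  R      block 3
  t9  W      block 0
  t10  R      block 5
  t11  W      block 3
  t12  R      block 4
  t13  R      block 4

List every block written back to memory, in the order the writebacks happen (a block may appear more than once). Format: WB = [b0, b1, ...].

0: W B4 → L1 miss [D]
1: W B4 → L1 hit [D]
2: R B1 → L1 miss wb→B4 [-]
3: R B1 → L1 hit [-]
4: W B5 → L2 miss [D]
5: W B1 → L1 hit [D]
6: W B3 → L0 miss [D]
7: W B0 → L0 miss wb→B3 [D]
8: R B3 → L0 miss wb→B0 [-]
9: W B0 → L0 miss [D]
10: R B5 → L2 hit [D]
11: W B3 → L0 miss wb→B0 [D]
12: R B4 → L1 miss wb→B1 [-]
13: R B4 → L1 hit [-]

WB = [4, 3, 0, 0, 1]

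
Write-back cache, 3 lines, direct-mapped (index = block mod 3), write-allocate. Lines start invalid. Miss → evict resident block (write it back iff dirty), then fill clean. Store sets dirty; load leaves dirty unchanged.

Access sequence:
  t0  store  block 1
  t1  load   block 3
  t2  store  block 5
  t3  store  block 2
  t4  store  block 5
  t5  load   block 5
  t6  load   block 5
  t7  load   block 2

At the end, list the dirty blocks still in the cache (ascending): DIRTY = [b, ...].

0: W B1 -> L1 miss  d=D]
1: R B3 -> L0 miss  d=-]
2: W B5 -> L2 miss  d=D]
3: W B2 -> L2 miss wb->B5  d=D]
4: W B5 -> L2 miss wb->B2  d=D]
5: R B5 -> L2 hit  d=D]
6: R B5 -> L2 hit  d=D]
7: R B2 -> L2 miss wb->B5  d=-]

DIRTY = [1]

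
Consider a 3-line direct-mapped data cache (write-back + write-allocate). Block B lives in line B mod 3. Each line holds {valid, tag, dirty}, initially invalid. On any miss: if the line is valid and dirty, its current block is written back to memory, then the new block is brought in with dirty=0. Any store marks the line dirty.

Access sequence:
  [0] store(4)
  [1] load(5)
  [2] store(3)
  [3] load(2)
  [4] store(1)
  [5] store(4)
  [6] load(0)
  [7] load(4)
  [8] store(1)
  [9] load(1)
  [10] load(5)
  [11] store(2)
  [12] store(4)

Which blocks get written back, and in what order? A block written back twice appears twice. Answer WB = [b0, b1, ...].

WB = [4, 1, 3, 4, 1]

  0 | W B4 → L1 miss [D]
  1 | R B5 → L2 miss [-]
  2 | W B3 → L0 miss [D]
  3 | R B2 → L2 miss [-]
  4 | W B1 → L1 miss wb→B4 [D]
  5 | W B4 → L1 miss wb→B1 [D]
  6 | R B0 → L0 miss wb→B3 [-]
  7 | R B4 → L1 hit [D]
  8 | W B1 → L1 miss wb→B4 [D]
  9 | R B1 → L1 hit [D]
  10 | R B5 → L2 miss [-]
  11 | W B2 → L2 miss [D]
  12 | W B4 → L1 miss wb→B1 [D]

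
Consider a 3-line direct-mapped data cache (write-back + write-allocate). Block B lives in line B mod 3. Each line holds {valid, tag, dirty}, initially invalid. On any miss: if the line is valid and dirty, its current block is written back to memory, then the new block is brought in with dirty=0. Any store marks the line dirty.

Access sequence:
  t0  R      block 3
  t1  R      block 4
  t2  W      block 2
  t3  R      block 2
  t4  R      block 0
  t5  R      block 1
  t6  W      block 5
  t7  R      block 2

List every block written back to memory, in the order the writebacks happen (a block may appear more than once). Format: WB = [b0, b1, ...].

WB = [2, 5]

0: R B3 -> L0 miss  d=-]
1: R B4 -> L1 miss  d=-]
2: W B2 -> L2 miss  d=D]
3: R B2 -> L2 hit  d=D]
4: R B0 -> L0 miss  d=-]
5: R B1 -> L1 miss  d=-]
6: W B5 -> L2 miss wb->B2  d=D]
7: R B2 -> L2 miss wb->B5  d=-]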